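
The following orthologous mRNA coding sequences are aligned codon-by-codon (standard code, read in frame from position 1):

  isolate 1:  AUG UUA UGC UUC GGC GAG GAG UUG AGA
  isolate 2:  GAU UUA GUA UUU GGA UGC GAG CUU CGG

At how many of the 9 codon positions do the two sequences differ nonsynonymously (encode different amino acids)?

3

Codon 1: AUG Met / GAU Asp — nonsynonymous.
Codon 2: UUA Leu / UUA Leu — identical.
Codon 3: UGC Cys / GUA Val — nonsynonymous.
Codon 4: UUC Phe / UUU Phe — synonymous.
Codon 5: GGC Gly / GGA Gly — synonymous.
Codon 6: GAG Glu / UGC Cys — nonsynonymous.
Codon 7: GAG Glu / GAG Glu — identical.
Codon 8: UUG Leu / CUU Leu — synonymous.
Codon 9: AGA Arg / CGG Arg — synonymous.
Nonsynonymous differences: 3.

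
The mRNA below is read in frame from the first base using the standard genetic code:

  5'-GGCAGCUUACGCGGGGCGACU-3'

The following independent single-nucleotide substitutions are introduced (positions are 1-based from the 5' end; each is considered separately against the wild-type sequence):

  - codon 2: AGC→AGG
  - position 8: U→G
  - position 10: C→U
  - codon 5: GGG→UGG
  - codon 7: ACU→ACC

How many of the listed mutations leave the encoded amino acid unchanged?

Codon 2: AGC (Ser) → AGG (Arg) — missense.
Codon 3: UUA (Leu) → UGA (Stop) — nonsense.
Codon 4: CGC (Arg) → UGC (Cys) — missense.
Codon 5: GGG (Gly) → UGG (Trp) — missense.
Codon 7: ACU (Thr) → ACC (Thr) — synonymous.
Synonymous: 1 of 5.

1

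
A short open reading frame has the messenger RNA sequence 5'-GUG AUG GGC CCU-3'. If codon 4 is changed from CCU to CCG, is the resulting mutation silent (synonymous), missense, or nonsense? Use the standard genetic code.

silent

Position 12 falls in codon 4: CCU → Pro.
After the substitution the codon is CCG → Pro.
Both encode Pro, so the change is synonymous.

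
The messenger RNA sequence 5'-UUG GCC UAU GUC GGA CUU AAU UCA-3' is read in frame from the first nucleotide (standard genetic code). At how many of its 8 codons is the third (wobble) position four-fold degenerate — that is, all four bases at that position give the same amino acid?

Codon 1 UUG (Leu): third position 2-fold.
Codon 2 GCC (Ala): third position 4-fold.
Codon 3 UAU (Tyr): third position 2-fold.
Codon 4 GUC (Val): third position 4-fold.
Codon 5 GGA (Gly): third position 4-fold.
Codon 6 CUU (Leu): third position 4-fold.
Codon 7 AAU (Asn): third position 2-fold.
Codon 8 UCA (Ser): third position 4-fold.
Four-fold degenerate third positions: 5.

5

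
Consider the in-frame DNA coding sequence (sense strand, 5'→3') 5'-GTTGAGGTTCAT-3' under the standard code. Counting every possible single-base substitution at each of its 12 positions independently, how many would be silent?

Codon 1 (GTT, Val): 3 synonymous substitutions.
Codon 2 (GAG, Glu): 1 synonymous substitution.
Codon 3 (GTT, Val): 3 synonymous substitutions.
Codon 4 (CAT, His): 1 synonymous substitution.
Total: 3 + 1 + 3 + 1 = 8.

8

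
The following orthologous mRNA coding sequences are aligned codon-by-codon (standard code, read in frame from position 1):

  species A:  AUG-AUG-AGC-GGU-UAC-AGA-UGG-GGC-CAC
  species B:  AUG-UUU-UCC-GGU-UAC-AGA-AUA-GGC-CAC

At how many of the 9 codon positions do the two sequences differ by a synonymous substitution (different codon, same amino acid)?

1

Codon 1: AUG Met / AUG Met — identical.
Codon 2: AUG Met / UUU Phe — nonsynonymous.
Codon 3: AGC Ser / UCC Ser — synonymous.
Codon 4: GGU Gly / GGU Gly — identical.
Codon 5: UAC Tyr / UAC Tyr — identical.
Codon 6: AGA Arg / AGA Arg — identical.
Codon 7: UGG Trp / AUA Ile — nonsynonymous.
Codon 8: GGC Gly / GGC Gly — identical.
Codon 9: CAC His / CAC His — identical.
Synonymous differences: 1.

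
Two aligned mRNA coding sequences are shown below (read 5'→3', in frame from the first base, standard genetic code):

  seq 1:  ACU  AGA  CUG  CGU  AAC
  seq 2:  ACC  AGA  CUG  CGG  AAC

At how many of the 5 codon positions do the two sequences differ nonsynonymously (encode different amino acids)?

Codon 1: ACU Thr / ACC Thr — synonymous.
Codon 2: AGA Arg / AGA Arg — identical.
Codon 3: CUG Leu / CUG Leu — identical.
Codon 4: CGU Arg / CGG Arg — synonymous.
Codon 5: AAC Asn / AAC Asn — identical.
Nonsynonymous differences: 0.

0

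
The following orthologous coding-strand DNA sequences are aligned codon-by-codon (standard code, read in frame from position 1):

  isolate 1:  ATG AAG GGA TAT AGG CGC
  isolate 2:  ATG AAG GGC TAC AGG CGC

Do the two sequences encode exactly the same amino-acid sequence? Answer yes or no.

yes

Codon 1: ATG Met / ATG Met — identical.
Codon 2: AAG Lys / AAG Lys — identical.
Codon 3: GGA Gly / GGC Gly — synonymous.
Codon 4: TAT Tyr / TAC Tyr — synonymous.
Codon 5: AGG Arg / AGG Arg — identical.
Codon 6: CGC Arg / CGC Arg — identical.
Nonsynonymous differences: 0 → same protein.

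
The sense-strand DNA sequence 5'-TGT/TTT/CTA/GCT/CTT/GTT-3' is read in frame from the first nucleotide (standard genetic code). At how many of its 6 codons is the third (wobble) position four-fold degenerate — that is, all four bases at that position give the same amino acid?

Codon 1 TGT (Cys): third position 2-fold.
Codon 2 TTT (Phe): third position 2-fold.
Codon 3 CTA (Leu): third position 4-fold.
Codon 4 GCT (Ala): third position 4-fold.
Codon 5 CTT (Leu): third position 4-fold.
Codon 6 GTT (Val): third position 4-fold.
Four-fold degenerate third positions: 4.

4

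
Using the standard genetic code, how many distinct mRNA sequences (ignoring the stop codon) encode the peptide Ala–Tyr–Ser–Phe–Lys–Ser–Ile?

Ala: 4 codons.
Tyr: 2 codons.
Ser: 6 codons.
Phe: 2 codons.
Lys: 2 codons.
Ser: 6 codons.
Ile: 3 codons.
4 × 2 × 6 × 2 × 2 × 6 × 3 = 3456.

3456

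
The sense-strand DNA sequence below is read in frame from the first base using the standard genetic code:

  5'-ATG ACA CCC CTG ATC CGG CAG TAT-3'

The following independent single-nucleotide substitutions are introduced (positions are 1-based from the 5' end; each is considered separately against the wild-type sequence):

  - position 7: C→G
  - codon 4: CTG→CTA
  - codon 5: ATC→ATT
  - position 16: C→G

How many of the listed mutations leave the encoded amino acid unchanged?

Codon 3: CCC (Pro) → GCC (Ala) — missense.
Codon 4: CTG (Leu) → CTA (Leu) — synonymous.
Codon 5: ATC (Ile) → ATT (Ile) — synonymous.
Codon 6: CGG (Arg) → GGG (Gly) — missense.
Synonymous: 2 of 4.

2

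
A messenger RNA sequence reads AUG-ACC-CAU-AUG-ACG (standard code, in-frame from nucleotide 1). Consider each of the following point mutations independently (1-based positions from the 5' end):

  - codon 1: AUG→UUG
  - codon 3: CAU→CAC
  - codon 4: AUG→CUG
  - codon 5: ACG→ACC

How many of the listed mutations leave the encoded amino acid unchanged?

Codon 1: AUG (Met) → UUG (Leu) — missense.
Codon 3: CAU (His) → CAC (His) — synonymous.
Codon 4: AUG (Met) → CUG (Leu) — missense.
Codon 5: ACG (Thr) → ACC (Thr) — synonymous.
Synonymous: 2 of 4.

2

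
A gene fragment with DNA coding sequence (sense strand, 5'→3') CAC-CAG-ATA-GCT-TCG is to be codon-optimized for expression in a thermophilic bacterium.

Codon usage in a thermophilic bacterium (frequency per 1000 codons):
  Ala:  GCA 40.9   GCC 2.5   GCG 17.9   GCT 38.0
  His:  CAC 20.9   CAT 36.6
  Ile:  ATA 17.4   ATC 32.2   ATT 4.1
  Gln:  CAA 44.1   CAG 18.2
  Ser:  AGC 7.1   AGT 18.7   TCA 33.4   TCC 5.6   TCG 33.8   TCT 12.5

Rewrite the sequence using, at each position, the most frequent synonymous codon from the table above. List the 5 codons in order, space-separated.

CAT CAA ATC GCA TCG

Codon 1 (His): best is CAT at 36.6.
Codon 2 (Gln): best is CAA at 44.1.
Codon 3 (Ile): best is ATC at 32.2.
Codon 4 (Ala): best is GCA at 40.9.
Codon 5 (Ser): best is TCG at 33.8.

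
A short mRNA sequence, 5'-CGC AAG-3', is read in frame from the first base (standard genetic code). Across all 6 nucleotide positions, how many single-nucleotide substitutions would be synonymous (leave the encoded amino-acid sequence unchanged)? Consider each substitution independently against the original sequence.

Codon 1 (CGC, Arg): 3 synonymous substitutions.
Codon 2 (AAG, Lys): 1 synonymous substitution.
Total: 3 + 1 = 4.

4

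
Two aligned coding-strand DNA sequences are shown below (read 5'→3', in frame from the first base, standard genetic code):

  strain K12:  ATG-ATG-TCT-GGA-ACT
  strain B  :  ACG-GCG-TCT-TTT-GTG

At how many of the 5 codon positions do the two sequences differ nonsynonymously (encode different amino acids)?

4

Codon 1: ATG Met / ACG Thr — nonsynonymous.
Codon 2: ATG Met / GCG Ala — nonsynonymous.
Codon 3: TCT Ser / TCT Ser — identical.
Codon 4: GGA Gly / TTT Phe — nonsynonymous.
Codon 5: ACT Thr / GTG Val — nonsynonymous.
Nonsynonymous differences: 4.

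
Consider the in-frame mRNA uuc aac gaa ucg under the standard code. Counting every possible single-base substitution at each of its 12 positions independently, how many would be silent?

Codon 1 (UUC, Phe): 1 synonymous substitution.
Codon 2 (AAC, Asn): 1 synonymous substitution.
Codon 3 (GAA, Glu): 1 synonymous substitution.
Codon 4 (UCG, Ser): 3 synonymous substitutions.
Total: 1 + 1 + 1 + 3 = 6.

6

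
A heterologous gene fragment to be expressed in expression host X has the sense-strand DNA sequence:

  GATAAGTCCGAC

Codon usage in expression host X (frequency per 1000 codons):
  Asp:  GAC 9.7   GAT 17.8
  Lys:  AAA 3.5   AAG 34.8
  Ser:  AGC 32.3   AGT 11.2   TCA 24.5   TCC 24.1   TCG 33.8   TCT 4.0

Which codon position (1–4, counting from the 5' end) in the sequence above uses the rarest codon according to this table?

Codon 1 GAT (Asp): 17.8 per 1000.
Codon 2 AAG (Lys): 34.8 per 1000.
Codon 3 TCC (Ser): 24.1 per 1000.
Codon 4 GAC (Asp): 9.7 per 1000.
Lowest frequency is 9.7 at codon 4.

4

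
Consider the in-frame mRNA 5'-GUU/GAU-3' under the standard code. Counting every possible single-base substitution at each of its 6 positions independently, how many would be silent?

Codon 1 (GUU, Val): 3 synonymous substitutions.
Codon 2 (GAU, Asp): 1 synonymous substitution.
Total: 3 + 1 = 4.

4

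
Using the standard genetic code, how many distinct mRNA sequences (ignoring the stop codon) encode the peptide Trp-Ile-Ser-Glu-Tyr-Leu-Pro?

1728

Trp: 1 codon.
Ile: 3 codons.
Ser: 6 codons.
Glu: 2 codons.
Tyr: 2 codons.
Leu: 6 codons.
Pro: 4 codons.
1 × 3 × 6 × 2 × 2 × 6 × 4 = 1728.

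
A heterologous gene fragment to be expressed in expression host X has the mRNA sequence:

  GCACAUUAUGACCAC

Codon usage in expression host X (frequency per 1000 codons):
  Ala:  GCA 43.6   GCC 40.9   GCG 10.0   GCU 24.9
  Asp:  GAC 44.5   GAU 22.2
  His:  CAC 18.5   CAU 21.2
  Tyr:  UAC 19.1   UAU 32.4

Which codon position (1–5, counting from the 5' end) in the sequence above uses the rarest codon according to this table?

5

Codon 1 GCA (Ala): 43.6 per 1000.
Codon 2 CAU (His): 21.2 per 1000.
Codon 3 UAU (Tyr): 32.4 per 1000.
Codon 4 GAC (Asp): 44.5 per 1000.
Codon 5 CAC (His): 18.5 per 1000.
Lowest frequency is 18.5 at codon 5.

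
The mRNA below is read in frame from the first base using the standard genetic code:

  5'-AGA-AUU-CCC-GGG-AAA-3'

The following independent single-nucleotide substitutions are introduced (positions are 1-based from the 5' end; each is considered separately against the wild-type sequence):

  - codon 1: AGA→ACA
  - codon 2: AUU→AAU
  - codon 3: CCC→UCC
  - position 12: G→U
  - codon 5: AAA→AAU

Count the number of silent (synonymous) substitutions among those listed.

1

Codon 1: AGA (Arg) → ACA (Thr) — missense.
Codon 2: AUU (Ile) → AAU (Asn) — missense.
Codon 3: CCC (Pro) → UCC (Ser) — missense.
Codon 4: GGG (Gly) → GGU (Gly) — synonymous.
Codon 5: AAA (Lys) → AAU (Asn) — missense.
Synonymous: 1 of 5.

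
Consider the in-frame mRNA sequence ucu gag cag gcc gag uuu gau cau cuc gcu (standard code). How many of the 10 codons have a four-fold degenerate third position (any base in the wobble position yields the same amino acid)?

4

Codon 1 UCU (Ser): third position 4-fold.
Codon 2 GAG (Glu): third position 2-fold.
Codon 3 CAG (Gln): third position 2-fold.
Codon 4 GCC (Ala): third position 4-fold.
Codon 5 GAG (Glu): third position 2-fold.
Codon 6 UUU (Phe): third position 2-fold.
Codon 7 GAU (Asp): third position 2-fold.
Codon 8 CAU (His): third position 2-fold.
Codon 9 CUC (Leu): third position 4-fold.
Codon 10 GCU (Ala): third position 4-fold.
Four-fold degenerate third positions: 4.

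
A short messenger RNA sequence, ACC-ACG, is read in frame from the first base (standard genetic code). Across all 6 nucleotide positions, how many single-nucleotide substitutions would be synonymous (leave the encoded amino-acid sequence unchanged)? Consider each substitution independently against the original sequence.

Codon 1 (ACC, Thr): 3 synonymous substitutions.
Codon 2 (ACG, Thr): 3 synonymous substitutions.
Total: 3 + 3 = 6.

6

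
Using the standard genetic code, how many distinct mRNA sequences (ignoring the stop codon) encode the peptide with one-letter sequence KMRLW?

72

Lys: 2 codons.
Met: 1 codon.
Arg: 6 codons.
Leu: 6 codons.
Trp: 1 codon.
2 × 1 × 6 × 6 × 1 = 72.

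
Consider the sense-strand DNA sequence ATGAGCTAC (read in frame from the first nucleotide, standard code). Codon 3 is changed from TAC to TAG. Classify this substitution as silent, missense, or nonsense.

nonsense

Position 9 falls in codon 3: TAC → Tyr.
After the substitution the codon is TAG → Stop.
The new codon is a stop codon, so this is a nonsense mutation.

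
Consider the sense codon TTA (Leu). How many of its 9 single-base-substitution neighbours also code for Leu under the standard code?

2

Position 1: CTA → 1 synonymous.
Position 2: none → 0 synonymous.
Position 3: TTG → 1 synonymous.
Total: 1 + 0 + 1 = 2.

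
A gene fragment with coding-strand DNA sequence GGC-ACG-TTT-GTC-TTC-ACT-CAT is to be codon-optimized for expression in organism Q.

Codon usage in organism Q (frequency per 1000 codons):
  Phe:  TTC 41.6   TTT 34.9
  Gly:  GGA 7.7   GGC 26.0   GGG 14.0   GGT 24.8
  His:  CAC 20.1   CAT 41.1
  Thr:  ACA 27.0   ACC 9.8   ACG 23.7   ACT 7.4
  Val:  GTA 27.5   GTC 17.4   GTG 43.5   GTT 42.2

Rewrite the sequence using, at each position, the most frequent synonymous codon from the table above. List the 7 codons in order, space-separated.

Codon 1 (Gly): best is GGC at 26.0.
Codon 2 (Thr): best is ACA at 27.0.
Codon 3 (Phe): best is TTC at 41.6.
Codon 4 (Val): best is GTG at 43.5.
Codon 5 (Phe): best is TTC at 41.6.
Codon 6 (Thr): best is ACA at 27.0.
Codon 7 (His): best is CAT at 41.1.

GGC ACA TTC GTG TTC ACA CAT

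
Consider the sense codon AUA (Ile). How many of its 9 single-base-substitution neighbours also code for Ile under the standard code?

Position 1: none → 0 synonymous.
Position 2: none → 0 synonymous.
Position 3: AUU, AUC → 2 synonymous.
Total: 0 + 0 + 2 = 2.

2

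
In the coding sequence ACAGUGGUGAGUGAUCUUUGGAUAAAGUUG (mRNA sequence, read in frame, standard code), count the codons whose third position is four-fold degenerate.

Codon 1 ACA (Thr): third position 4-fold.
Codon 2 GUG (Val): third position 4-fold.
Codon 3 GUG (Val): third position 4-fold.
Codon 4 AGU (Ser): third position 2-fold.
Codon 5 GAU (Asp): third position 2-fold.
Codon 6 CUU (Leu): third position 4-fold.
Codon 7 UGG (Trp): third position 1-fold.
Codon 8 AUA (Ile): third position 3-fold.
Codon 9 AAG (Lys): third position 2-fold.
Codon 10 UUG (Leu): third position 2-fold.
Four-fold degenerate third positions: 4.

4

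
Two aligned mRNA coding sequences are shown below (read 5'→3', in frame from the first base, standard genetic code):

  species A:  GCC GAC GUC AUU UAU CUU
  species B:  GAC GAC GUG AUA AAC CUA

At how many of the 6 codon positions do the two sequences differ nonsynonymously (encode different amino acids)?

2

Codon 1: GCC Ala / GAC Asp — nonsynonymous.
Codon 2: GAC Asp / GAC Asp — identical.
Codon 3: GUC Val / GUG Val — synonymous.
Codon 4: AUU Ile / AUA Ile — synonymous.
Codon 5: UAU Tyr / AAC Asn — nonsynonymous.
Codon 6: CUU Leu / CUA Leu — synonymous.
Nonsynonymous differences: 2.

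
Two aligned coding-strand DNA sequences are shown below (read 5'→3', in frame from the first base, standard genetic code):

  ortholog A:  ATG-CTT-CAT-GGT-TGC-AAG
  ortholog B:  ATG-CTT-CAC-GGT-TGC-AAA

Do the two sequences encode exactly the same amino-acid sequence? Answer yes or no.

yes

Codon 1: ATG Met / ATG Met — identical.
Codon 2: CTT Leu / CTT Leu — identical.
Codon 3: CAT His / CAC His — synonymous.
Codon 4: GGT Gly / GGT Gly — identical.
Codon 5: TGC Cys / TGC Cys — identical.
Codon 6: AAG Lys / AAA Lys — synonymous.
Nonsynonymous differences: 0 → same protein.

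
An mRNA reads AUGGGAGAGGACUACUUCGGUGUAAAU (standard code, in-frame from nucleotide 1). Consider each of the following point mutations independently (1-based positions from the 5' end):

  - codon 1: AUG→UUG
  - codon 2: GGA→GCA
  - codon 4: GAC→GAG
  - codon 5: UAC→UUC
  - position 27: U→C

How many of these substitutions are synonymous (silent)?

1

Codon 1: AUG (Met) → UUG (Leu) — missense.
Codon 2: GGA (Gly) → GCA (Ala) — missense.
Codon 4: GAC (Asp) → GAG (Glu) — missense.
Codon 5: UAC (Tyr) → UUC (Phe) — missense.
Codon 9: AAU (Asn) → AAC (Asn) — synonymous.
Synonymous: 1 of 5.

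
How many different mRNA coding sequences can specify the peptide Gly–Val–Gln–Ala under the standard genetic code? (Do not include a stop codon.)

128

Gly: 4 codons.
Val: 4 codons.
Gln: 2 codons.
Ala: 4 codons.
4 × 4 × 2 × 4 = 128.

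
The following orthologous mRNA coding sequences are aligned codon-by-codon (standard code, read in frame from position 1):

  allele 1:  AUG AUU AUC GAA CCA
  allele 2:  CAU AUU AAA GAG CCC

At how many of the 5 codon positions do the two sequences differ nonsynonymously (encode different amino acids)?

2

Codon 1: AUG Met / CAU His — nonsynonymous.
Codon 2: AUU Ile / AUU Ile — identical.
Codon 3: AUC Ile / AAA Lys — nonsynonymous.
Codon 4: GAA Glu / GAG Glu — synonymous.
Codon 5: CCA Pro / CCC Pro — synonymous.
Nonsynonymous differences: 2.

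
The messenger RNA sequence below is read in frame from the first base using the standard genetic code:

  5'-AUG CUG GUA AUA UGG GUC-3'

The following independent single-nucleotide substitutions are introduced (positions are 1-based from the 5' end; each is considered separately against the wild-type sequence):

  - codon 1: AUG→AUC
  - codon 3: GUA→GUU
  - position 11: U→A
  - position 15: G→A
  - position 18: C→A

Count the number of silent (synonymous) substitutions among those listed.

2

Codon 1: AUG (Met) → AUC (Ile) — missense.
Codon 3: GUA (Val) → GUU (Val) — synonymous.
Codon 4: AUA (Ile) → AAA (Lys) — missense.
Codon 5: UGG (Trp) → UGA (Stop) — nonsense.
Codon 6: GUC (Val) → GUA (Val) — synonymous.
Synonymous: 2 of 5.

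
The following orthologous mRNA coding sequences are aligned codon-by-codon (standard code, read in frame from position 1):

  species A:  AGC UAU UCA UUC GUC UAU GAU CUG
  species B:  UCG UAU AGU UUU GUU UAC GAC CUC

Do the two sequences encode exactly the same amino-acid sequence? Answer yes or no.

yes

Codon 1: AGC Ser / UCG Ser — synonymous.
Codon 2: UAU Tyr / UAU Tyr — identical.
Codon 3: UCA Ser / AGU Ser — synonymous.
Codon 4: UUC Phe / UUU Phe — synonymous.
Codon 5: GUC Val / GUU Val — synonymous.
Codon 6: UAU Tyr / UAC Tyr — synonymous.
Codon 7: GAU Asp / GAC Asp — synonymous.
Codon 8: CUG Leu / CUC Leu — synonymous.
Nonsynonymous differences: 0 → same protein.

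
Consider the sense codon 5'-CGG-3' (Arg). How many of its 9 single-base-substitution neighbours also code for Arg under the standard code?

Position 1: AGG → 1 synonymous.
Position 2: none → 0 synonymous.
Position 3: CGU, CGC, CGA → 3 synonymous.
Total: 1 + 0 + 3 = 4.

4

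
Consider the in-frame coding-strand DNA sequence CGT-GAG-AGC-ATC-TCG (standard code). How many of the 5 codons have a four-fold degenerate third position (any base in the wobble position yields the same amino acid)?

2

Codon 1 CGT (Arg): third position 4-fold.
Codon 2 GAG (Glu): third position 2-fold.
Codon 3 AGC (Ser): third position 2-fold.
Codon 4 ATC (Ile): third position 3-fold.
Codon 5 TCG (Ser): third position 4-fold.
Four-fold degenerate third positions: 2.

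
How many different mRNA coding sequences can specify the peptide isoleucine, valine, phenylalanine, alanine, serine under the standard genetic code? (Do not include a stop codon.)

Ile: 3 codons.
Val: 4 codons.
Phe: 2 codons.
Ala: 4 codons.
Ser: 6 codons.
3 × 4 × 2 × 4 × 6 = 576.

576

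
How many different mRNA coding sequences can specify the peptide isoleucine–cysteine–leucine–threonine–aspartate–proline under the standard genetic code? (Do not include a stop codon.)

1152

Ile: 3 codons.
Cys: 2 codons.
Leu: 6 codons.
Thr: 4 codons.
Asp: 2 codons.
Pro: 4 codons.
3 × 2 × 6 × 4 × 2 × 4 = 1152.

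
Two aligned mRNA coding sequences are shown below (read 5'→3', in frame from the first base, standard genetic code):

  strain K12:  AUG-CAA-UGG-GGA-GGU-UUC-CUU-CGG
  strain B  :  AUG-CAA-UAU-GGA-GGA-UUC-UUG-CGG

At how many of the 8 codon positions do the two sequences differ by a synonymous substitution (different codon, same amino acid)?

2

Codon 1: AUG Met / AUG Met — identical.
Codon 2: CAA Gln / CAA Gln — identical.
Codon 3: UGG Trp / UAU Tyr — nonsynonymous.
Codon 4: GGA Gly / GGA Gly — identical.
Codon 5: GGU Gly / GGA Gly — synonymous.
Codon 6: UUC Phe / UUC Phe — identical.
Codon 7: CUU Leu / UUG Leu — synonymous.
Codon 8: CGG Arg / CGG Arg — identical.
Synonymous differences: 2.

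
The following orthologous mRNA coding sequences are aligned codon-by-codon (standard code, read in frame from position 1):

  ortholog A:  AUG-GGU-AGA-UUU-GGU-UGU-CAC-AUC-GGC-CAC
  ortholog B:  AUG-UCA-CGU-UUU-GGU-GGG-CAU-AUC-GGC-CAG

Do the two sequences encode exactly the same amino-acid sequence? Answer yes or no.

Codon 1: AUG Met / AUG Met — identical.
Codon 2: GGU Gly / UCA Ser — nonsynonymous.
Codon 3: AGA Arg / CGU Arg — synonymous.
Codon 4: UUU Phe / UUU Phe — identical.
Codon 5: GGU Gly / GGU Gly — identical.
Codon 6: UGU Cys / GGG Gly — nonsynonymous.
Codon 7: CAC His / CAU His — synonymous.
Codon 8: AUC Ile / AUC Ile — identical.
Codon 9: GGC Gly / GGC Gly — identical.
Codon 10: CAC His / CAG Gln — nonsynonymous.
Nonsynonymous differences: 3 → different protein.

no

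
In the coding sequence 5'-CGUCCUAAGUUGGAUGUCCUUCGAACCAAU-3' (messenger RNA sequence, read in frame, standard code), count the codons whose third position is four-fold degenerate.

6

Codon 1 CGU (Arg): third position 4-fold.
Codon 2 CCU (Pro): third position 4-fold.
Codon 3 AAG (Lys): third position 2-fold.
Codon 4 UUG (Leu): third position 2-fold.
Codon 5 GAU (Asp): third position 2-fold.
Codon 6 GUC (Val): third position 4-fold.
Codon 7 CUU (Leu): third position 4-fold.
Codon 8 CGA (Arg): third position 4-fold.
Codon 9 ACC (Thr): third position 4-fold.
Codon 10 AAU (Asn): third position 2-fold.
Four-fold degenerate third positions: 6.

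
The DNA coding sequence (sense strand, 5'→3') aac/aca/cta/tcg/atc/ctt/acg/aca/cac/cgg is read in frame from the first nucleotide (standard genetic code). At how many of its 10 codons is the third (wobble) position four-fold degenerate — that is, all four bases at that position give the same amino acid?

7

Codon 1 AAC (Asn): third position 2-fold.
Codon 2 ACA (Thr): third position 4-fold.
Codon 3 CTA (Leu): third position 4-fold.
Codon 4 TCG (Ser): third position 4-fold.
Codon 5 ATC (Ile): third position 3-fold.
Codon 6 CTT (Leu): third position 4-fold.
Codon 7 ACG (Thr): third position 4-fold.
Codon 8 ACA (Thr): third position 4-fold.
Codon 9 CAC (His): third position 2-fold.
Codon 10 CGG (Arg): third position 4-fold.
Four-fold degenerate third positions: 7.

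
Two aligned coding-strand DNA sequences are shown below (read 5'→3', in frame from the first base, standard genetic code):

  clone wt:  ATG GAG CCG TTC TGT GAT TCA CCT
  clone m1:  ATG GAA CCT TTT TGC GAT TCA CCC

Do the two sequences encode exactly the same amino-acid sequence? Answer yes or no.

yes

Codon 1: ATG Met / ATG Met — identical.
Codon 2: GAG Glu / GAA Glu — synonymous.
Codon 3: CCG Pro / CCT Pro — synonymous.
Codon 4: TTC Phe / TTT Phe — synonymous.
Codon 5: TGT Cys / TGC Cys — synonymous.
Codon 6: GAT Asp / GAT Asp — identical.
Codon 7: TCA Ser / TCA Ser — identical.
Codon 8: CCT Pro / CCC Pro — synonymous.
Nonsynonymous differences: 0 → same protein.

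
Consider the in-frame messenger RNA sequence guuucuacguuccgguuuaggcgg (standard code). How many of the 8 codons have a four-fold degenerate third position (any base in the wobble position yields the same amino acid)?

Codon 1 GUU (Val): third position 4-fold.
Codon 2 UCU (Ser): third position 4-fold.
Codon 3 ACG (Thr): third position 4-fold.
Codon 4 UUC (Phe): third position 2-fold.
Codon 5 CGG (Arg): third position 4-fold.
Codon 6 UUU (Phe): third position 2-fold.
Codon 7 AGG (Arg): third position 2-fold.
Codon 8 CGG (Arg): third position 4-fold.
Four-fold degenerate third positions: 5.

5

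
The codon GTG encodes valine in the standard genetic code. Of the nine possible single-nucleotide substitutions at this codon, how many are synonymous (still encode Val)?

3

Position 1: none → 0 synonymous.
Position 2: none → 0 synonymous.
Position 3: GTT, GTC, GTA → 3 synonymous.
Total: 0 + 0 + 3 = 3.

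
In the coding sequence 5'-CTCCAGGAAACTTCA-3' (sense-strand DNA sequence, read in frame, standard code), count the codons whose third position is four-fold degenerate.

Codon 1 CTC (Leu): third position 4-fold.
Codon 2 CAG (Gln): third position 2-fold.
Codon 3 GAA (Glu): third position 2-fold.
Codon 4 ACT (Thr): third position 4-fold.
Codon 5 TCA (Ser): third position 4-fold.
Four-fold degenerate third positions: 3.

3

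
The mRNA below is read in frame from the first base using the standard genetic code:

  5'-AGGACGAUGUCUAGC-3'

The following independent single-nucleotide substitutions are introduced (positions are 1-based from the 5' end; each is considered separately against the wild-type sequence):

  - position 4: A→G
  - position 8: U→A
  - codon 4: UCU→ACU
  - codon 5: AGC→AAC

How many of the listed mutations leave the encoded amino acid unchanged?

0

Codon 2: ACG (Thr) → GCG (Ala) — missense.
Codon 3: AUG (Met) → AAG (Lys) — missense.
Codon 4: UCU (Ser) → ACU (Thr) — missense.
Codon 5: AGC (Ser) → AAC (Asn) — missense.
Synonymous: 0 of 4.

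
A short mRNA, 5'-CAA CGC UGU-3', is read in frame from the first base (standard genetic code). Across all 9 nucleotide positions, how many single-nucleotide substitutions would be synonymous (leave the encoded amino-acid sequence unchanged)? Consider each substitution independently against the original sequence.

5

Codon 1 (CAA, Gln): 1 synonymous substitution.
Codon 2 (CGC, Arg): 3 synonymous substitutions.
Codon 3 (UGU, Cys): 1 synonymous substitution.
Total: 1 + 3 + 1 = 5.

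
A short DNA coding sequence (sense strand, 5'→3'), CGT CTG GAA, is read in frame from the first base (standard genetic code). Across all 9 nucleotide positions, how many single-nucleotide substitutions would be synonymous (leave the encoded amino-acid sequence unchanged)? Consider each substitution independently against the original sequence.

8

Codon 1 (CGT, Arg): 3 synonymous substitutions.
Codon 2 (CTG, Leu): 4 synonymous substitutions.
Codon 3 (GAA, Glu): 1 synonymous substitution.
Total: 3 + 4 + 1 = 8.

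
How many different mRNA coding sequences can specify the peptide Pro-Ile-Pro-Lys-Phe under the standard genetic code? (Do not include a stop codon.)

Pro: 4 codons.
Ile: 3 codons.
Pro: 4 codons.
Lys: 2 codons.
Phe: 2 codons.
4 × 3 × 4 × 2 × 2 = 192.

192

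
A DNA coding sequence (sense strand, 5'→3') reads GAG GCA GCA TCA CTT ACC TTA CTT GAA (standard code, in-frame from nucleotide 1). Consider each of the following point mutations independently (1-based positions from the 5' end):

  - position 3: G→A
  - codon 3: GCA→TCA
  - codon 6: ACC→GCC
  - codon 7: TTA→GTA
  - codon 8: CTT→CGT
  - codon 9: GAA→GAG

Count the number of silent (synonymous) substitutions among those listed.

2

Codon 1: GAG (Glu) → GAA (Glu) — synonymous.
Codon 3: GCA (Ala) → TCA (Ser) — missense.
Codon 6: ACC (Thr) → GCC (Ala) — missense.
Codon 7: TTA (Leu) → GTA (Val) — missense.
Codon 8: CTT (Leu) → CGT (Arg) — missense.
Codon 9: GAA (Glu) → GAG (Glu) — synonymous.
Synonymous: 2 of 6.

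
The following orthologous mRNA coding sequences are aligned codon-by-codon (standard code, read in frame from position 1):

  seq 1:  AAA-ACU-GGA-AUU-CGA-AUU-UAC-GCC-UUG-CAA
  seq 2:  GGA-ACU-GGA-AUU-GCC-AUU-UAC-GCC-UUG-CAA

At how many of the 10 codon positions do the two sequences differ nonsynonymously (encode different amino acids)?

Codon 1: AAA Lys / GGA Gly — nonsynonymous.
Codon 2: ACU Thr / ACU Thr — identical.
Codon 3: GGA Gly / GGA Gly — identical.
Codon 4: AUU Ile / AUU Ile — identical.
Codon 5: CGA Arg / GCC Ala — nonsynonymous.
Codon 6: AUU Ile / AUU Ile — identical.
Codon 7: UAC Tyr / UAC Tyr — identical.
Codon 8: GCC Ala / GCC Ala — identical.
Codon 9: UUG Leu / UUG Leu — identical.
Codon 10: CAA Gln / CAA Gln — identical.
Nonsynonymous differences: 2.

2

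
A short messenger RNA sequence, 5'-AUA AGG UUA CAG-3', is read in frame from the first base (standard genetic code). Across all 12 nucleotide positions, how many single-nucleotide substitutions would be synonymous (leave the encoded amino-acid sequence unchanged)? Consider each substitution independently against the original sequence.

7

Codon 1 (AUA, Ile): 2 synonymous substitutions.
Codon 2 (AGG, Arg): 2 synonymous substitutions.
Codon 3 (UUA, Leu): 2 synonymous substitutions.
Codon 4 (CAG, Gln): 1 synonymous substitution.
Total: 2 + 2 + 2 + 1 = 7.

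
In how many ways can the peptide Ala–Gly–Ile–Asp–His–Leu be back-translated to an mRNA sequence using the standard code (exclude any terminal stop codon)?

Ala: 4 codons.
Gly: 4 codons.
Ile: 3 codons.
Asp: 2 codons.
His: 2 codons.
Leu: 6 codons.
4 × 4 × 3 × 2 × 2 × 6 = 1152.

1152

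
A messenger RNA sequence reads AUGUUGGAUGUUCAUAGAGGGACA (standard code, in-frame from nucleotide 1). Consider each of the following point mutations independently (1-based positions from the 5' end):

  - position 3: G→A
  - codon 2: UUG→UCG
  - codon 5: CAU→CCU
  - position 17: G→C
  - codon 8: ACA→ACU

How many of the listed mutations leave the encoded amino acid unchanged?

1

Codon 1: AUG (Met) → AUA (Ile) — missense.
Codon 2: UUG (Leu) → UCG (Ser) — missense.
Codon 5: CAU (His) → CCU (Pro) — missense.
Codon 6: AGA (Arg) → ACA (Thr) — missense.
Codon 8: ACA (Thr) → ACU (Thr) — synonymous.
Synonymous: 1 of 5.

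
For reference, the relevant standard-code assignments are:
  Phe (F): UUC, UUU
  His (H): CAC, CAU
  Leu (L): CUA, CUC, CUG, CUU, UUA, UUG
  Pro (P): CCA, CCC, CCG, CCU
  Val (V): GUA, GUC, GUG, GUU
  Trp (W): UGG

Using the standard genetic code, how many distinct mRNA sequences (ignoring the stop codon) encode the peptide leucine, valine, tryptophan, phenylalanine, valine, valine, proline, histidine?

Leu: 6 codons.
Val: 4 codons.
Trp: 1 codon.
Phe: 2 codons.
Val: 4 codons.
Val: 4 codons.
Pro: 4 codons.
His: 2 codons.
6 × 4 × 1 × 2 × 4 × 4 × 4 × 2 = 6144.

6144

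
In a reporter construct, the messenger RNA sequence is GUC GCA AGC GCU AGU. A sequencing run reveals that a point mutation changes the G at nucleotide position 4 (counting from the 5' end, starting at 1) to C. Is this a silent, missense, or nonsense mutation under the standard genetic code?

Position 4 falls in codon 2: GCA → Ala.
After the substitution the codon is CCA → Pro.
Ala ≠ Pro, so this is a missense mutation.

missense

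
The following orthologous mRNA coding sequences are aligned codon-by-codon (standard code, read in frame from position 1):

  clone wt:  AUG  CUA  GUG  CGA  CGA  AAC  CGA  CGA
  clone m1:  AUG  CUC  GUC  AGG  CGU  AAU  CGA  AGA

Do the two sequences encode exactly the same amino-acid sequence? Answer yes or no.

Codon 1: AUG Met / AUG Met — identical.
Codon 2: CUA Leu / CUC Leu — synonymous.
Codon 3: GUG Val / GUC Val — synonymous.
Codon 4: CGA Arg / AGG Arg — synonymous.
Codon 5: CGA Arg / CGU Arg — synonymous.
Codon 6: AAC Asn / AAU Asn — synonymous.
Codon 7: CGA Arg / CGA Arg — identical.
Codon 8: CGA Arg / AGA Arg — synonymous.
Nonsynonymous differences: 0 → same protein.

yes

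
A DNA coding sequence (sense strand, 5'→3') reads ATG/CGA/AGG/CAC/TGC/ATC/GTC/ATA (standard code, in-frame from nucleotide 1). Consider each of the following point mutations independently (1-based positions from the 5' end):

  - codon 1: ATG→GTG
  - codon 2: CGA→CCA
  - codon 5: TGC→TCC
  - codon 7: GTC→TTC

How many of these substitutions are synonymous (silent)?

Codon 1: ATG (Met) → GTG (Val) — missense.
Codon 2: CGA (Arg) → CCA (Pro) — missense.
Codon 5: TGC (Cys) → TCC (Ser) — missense.
Codon 7: GTC (Val) → TTC (Phe) — missense.
Synonymous: 0 of 4.

0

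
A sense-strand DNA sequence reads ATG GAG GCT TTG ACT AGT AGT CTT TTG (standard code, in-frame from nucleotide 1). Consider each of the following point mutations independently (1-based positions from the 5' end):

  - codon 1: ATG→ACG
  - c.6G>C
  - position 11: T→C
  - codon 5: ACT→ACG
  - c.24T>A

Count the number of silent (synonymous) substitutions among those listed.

2

Codon 1: ATG (Met) → ACG (Thr) — missense.
Codon 2: GAG (Glu) → GAC (Asp) — missense.
Codon 4: TTG (Leu) → TCG (Ser) — missense.
Codon 5: ACT (Thr) → ACG (Thr) — synonymous.
Codon 8: CTT (Leu) → CTA (Leu) — synonymous.
Synonymous: 2 of 5.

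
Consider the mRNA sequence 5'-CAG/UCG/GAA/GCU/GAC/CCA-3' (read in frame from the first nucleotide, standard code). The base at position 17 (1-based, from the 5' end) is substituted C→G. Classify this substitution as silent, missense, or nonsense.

missense

Position 17 falls in codon 6: CCA → Pro.
After the substitution the codon is CGA → Arg.
Pro ≠ Arg, so this is a missense mutation.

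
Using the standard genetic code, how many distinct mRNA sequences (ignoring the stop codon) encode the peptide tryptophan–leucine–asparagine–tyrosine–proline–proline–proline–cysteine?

Trp: 1 codon.
Leu: 6 codons.
Asn: 2 codons.
Tyr: 2 codons.
Pro: 4 codons.
Pro: 4 codons.
Pro: 4 codons.
Cys: 2 codons.
1 × 6 × 2 × 2 × 4 × 4 × 4 × 2 = 3072.

3072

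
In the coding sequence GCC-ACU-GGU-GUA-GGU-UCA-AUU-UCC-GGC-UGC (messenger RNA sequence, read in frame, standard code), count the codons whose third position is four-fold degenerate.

8

Codon 1 GCC (Ala): third position 4-fold.
Codon 2 ACU (Thr): third position 4-fold.
Codon 3 GGU (Gly): third position 4-fold.
Codon 4 GUA (Val): third position 4-fold.
Codon 5 GGU (Gly): third position 4-fold.
Codon 6 UCA (Ser): third position 4-fold.
Codon 7 AUU (Ile): third position 3-fold.
Codon 8 UCC (Ser): third position 4-fold.
Codon 9 GGC (Gly): third position 4-fold.
Codon 10 UGC (Cys): third position 2-fold.
Four-fold degenerate third positions: 8.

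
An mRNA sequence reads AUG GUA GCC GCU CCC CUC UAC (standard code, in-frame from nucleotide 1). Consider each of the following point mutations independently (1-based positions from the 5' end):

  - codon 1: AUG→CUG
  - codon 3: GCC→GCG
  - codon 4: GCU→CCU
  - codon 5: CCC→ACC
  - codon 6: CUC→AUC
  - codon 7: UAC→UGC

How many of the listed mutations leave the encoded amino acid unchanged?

Codon 1: AUG (Met) → CUG (Leu) — missense.
Codon 3: GCC (Ala) → GCG (Ala) — synonymous.
Codon 4: GCU (Ala) → CCU (Pro) — missense.
Codon 5: CCC (Pro) → ACC (Thr) — missense.
Codon 6: CUC (Leu) → AUC (Ile) — missense.
Codon 7: UAC (Tyr) → UGC (Cys) — missense.
Synonymous: 1 of 6.

1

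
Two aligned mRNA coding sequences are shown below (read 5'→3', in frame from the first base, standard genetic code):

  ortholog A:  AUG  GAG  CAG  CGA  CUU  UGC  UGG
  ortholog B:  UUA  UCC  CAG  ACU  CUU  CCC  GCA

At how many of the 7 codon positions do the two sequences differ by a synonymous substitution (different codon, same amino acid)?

0

Codon 1: AUG Met / UUA Leu — nonsynonymous.
Codon 2: GAG Glu / UCC Ser — nonsynonymous.
Codon 3: CAG Gln / CAG Gln — identical.
Codon 4: CGA Arg / ACU Thr — nonsynonymous.
Codon 5: CUU Leu / CUU Leu — identical.
Codon 6: UGC Cys / CCC Pro — nonsynonymous.
Codon 7: UGG Trp / GCA Ala — nonsynonymous.
Synonymous differences: 0.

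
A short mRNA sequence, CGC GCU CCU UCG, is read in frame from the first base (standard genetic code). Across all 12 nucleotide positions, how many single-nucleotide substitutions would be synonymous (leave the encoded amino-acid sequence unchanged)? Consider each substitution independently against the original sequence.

12

Codon 1 (CGC, Arg): 3 synonymous substitutions.
Codon 2 (GCU, Ala): 3 synonymous substitutions.
Codon 3 (CCU, Pro): 3 synonymous substitutions.
Codon 4 (UCG, Ser): 3 synonymous substitutions.
Total: 3 + 3 + 3 + 3 = 12.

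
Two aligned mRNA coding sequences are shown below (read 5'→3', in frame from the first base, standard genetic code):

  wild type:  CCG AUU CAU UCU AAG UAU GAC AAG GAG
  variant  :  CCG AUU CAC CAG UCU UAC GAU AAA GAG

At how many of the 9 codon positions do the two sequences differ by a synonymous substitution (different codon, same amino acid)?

4

Codon 1: CCG Pro / CCG Pro — identical.
Codon 2: AUU Ile / AUU Ile — identical.
Codon 3: CAU His / CAC His — synonymous.
Codon 4: UCU Ser / CAG Gln — nonsynonymous.
Codon 5: AAG Lys / UCU Ser — nonsynonymous.
Codon 6: UAU Tyr / UAC Tyr — synonymous.
Codon 7: GAC Asp / GAU Asp — synonymous.
Codon 8: AAG Lys / AAA Lys — synonymous.
Codon 9: GAG Glu / GAG Glu — identical.
Synonymous differences: 4.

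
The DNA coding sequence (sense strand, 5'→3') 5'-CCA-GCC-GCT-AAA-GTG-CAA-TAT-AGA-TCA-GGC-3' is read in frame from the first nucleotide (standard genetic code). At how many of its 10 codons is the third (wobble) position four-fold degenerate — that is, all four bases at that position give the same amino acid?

6

Codon 1 CCA (Pro): third position 4-fold.
Codon 2 GCC (Ala): third position 4-fold.
Codon 3 GCT (Ala): third position 4-fold.
Codon 4 AAA (Lys): third position 2-fold.
Codon 5 GTG (Val): third position 4-fold.
Codon 6 CAA (Gln): third position 2-fold.
Codon 7 TAT (Tyr): third position 2-fold.
Codon 8 AGA (Arg): third position 2-fold.
Codon 9 TCA (Ser): third position 4-fold.
Codon 10 GGC (Gly): third position 4-fold.
Four-fold degenerate third positions: 6.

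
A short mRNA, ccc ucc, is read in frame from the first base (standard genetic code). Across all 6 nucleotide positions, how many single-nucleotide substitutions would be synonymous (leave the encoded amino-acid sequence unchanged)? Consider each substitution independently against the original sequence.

Codon 1 (CCC, Pro): 3 synonymous substitutions.
Codon 2 (UCC, Ser): 3 synonymous substitutions.
Total: 3 + 3 = 6.

6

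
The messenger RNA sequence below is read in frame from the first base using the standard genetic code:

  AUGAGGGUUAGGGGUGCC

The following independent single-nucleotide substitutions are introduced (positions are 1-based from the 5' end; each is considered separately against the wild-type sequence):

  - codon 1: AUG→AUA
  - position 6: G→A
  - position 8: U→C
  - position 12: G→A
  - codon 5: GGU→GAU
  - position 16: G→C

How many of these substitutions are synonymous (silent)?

2

Codon 1: AUG (Met) → AUA (Ile) — missense.
Codon 2: AGG (Arg) → AGA (Arg) — synonymous.
Codon 3: GUU (Val) → GCU (Ala) — missense.
Codon 4: AGG (Arg) → AGA (Arg) — synonymous.
Codon 5: GGU (Gly) → GAU (Asp) — missense.
Codon 6: GCC (Ala) → CCC (Pro) — missense.
Synonymous: 2 of 6.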